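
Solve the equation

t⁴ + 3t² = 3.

t = -0.8895 or t = 0.8895

Let u = t². The equation becomes u² + 3u - 3 = 0.
By the quadratic formula, u = -3/2 + √(21)/2 or u = -√(21)/2 - 3/2.
t² = -3/2 + √(21)/2 gives t = ±√(-3/2 + √(21)/2) ≈ ±0.8895.
t² = -√(21)/2 - 3/2 < 0 has no real solution.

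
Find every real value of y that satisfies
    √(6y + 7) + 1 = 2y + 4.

Isolate the radical: √(6y + 7) = 2y + 3.
Square both sides: 6y + 7 = (2y + 3)².
Expand and rearrange: 4y² + 6y + 2 = 0.
Solving gives y = -0.5 or y = -1.
Check each candidate in the original equation:
  y = -0.5: √(4) = 2, while 2y + 3 = 2 — valid.
  y = -1: √(1) = 1, while 2y + 3 = 1 — valid.

y = -1 or y = -0.5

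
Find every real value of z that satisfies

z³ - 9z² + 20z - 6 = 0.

Possible rational roots are divisors of -6. Testing z = 3 gives 0, so (z - 3) is a factor.
Divide: z³ - 9z² + 20z - 6 = (z - 3)(z² - 6z + 2).
Apply the quadratic formula to z² - 6z + 2 = 0: z = (6 ± √28)/2, i.e. z ≈ 5.6458 or z ≈ 0.3542.

z = 0.3542 or z = 3 or z = 5.6458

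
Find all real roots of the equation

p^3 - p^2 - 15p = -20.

Rearrange: p^3 - p^2 - 15p + 20 = 0.
Possible rational roots are divisors of 20. Testing p = -4 gives 0, so (p + 4) is a factor.
Divide: p^3 - p^2 - 15p + 20 = (p + 4)(p^2 - 5p + 5).
Apply the quadratic formula to p^2 - 5p + 5 = 0: p = (5 +/- sqrt(5))/2, i.e. p ~= 3.618 or p ~= 1.382.

p = -4 or p = 1.382 or p = 3.618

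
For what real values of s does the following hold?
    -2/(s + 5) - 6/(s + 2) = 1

Multiply both sides by (s + 5)(s + 2):
-2(s + 2) - 6(s + 5) = (s + 5)(s + 2).
Expand and collect terms: s^2 + 15s + 44 = 0.
Factor or apply the quadratic formula: s = -4 or s = -11.
Neither value makes a denominator zero (s != -5, s != -2), so both are valid.

s = -11 or s = -4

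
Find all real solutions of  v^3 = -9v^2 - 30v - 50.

Rearrange: v^3 + 9v^2 + 30v + 50 = 0.
Possible rational roots are divisors of 50. Testing v = -5 gives 0, so (v + 5) is a factor.
Divide: v^3 + 9v^2 + 30v + 50 = (v + 5)(v^2 + 4v + 10).
The quadratic v^2 + 4v + 10 has discriminant -24 < 0, so no further real roots.

v = -5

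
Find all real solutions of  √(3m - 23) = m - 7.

m = 8 or m = 9

Square both sides: 3m - 23 = (m - 7)².
Expand and rearrange: m² - 17m + 72 = 0.
Solving gives m = 9 or m = 8.
Check each candidate in the original equation:
  m = 9: √(4) = 2, while m - 7 = 2 — valid.
  m = 8: √(1) = 1, while m - 7 = 1 — valid.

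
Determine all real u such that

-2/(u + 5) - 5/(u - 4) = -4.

Multiply both sides by (u + 5)(u - 4):
-2(u - 4) - 5(u + 5) = -4(u + 5)(u - 4).
Expand and collect terms: -4u² + 3u + 97 = 0.
By the quadratic formula, u = (-3 ± √1561) / -8, so u ≈ -4.5637 or u ≈ 5.3137.
Neither value makes a denominator zero (u ≠ -5, u ≠ 4), so both are valid.

u = -4.5637 or u = 5.3137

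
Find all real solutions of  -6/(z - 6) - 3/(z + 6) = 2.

z = -7.9124 or z = 3.4124

Multiply both sides by (z - 6)(z + 6):
-6(z + 6) - 3(z - 6) = 2(z - 6)(z + 6).
Expand and collect terms: 2z² + 9z - 54 = 0.
By the quadratic formula, z = (-9 ± √513) / 4, so z ≈ 3.4124 or z ≈ -7.9124.
Neither value makes a denominator zero (z ≠ 6, z ≠ -6), so both are valid.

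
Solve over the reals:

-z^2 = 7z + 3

z = -6.5414 or z = -0.4586

Rearrange to standard form: -z^2 - 7z - 3 = 0.
Discriminant: (-7)^2 - 4*(-1)*(-3) = 37.
Quadratic formula: z = (7 +/- sqrt(37)) / (-2).
So z = -7/2 - sqrt(37)/2 ~= -6.5414 or z = -7/2 + sqrt(37)/2 ~= -0.4586.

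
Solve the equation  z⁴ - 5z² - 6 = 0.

z = -2.4495 or z = 2.4495

Let u = z². The equation becomes u² - 5u - 6 = 0.
Factor: (u + 1)(u - 6) = 0, so u = -1 or u = 6.
z² = -1 < 0 has no real solution.
z² = 6 gives z = ±√(6) ≈ ±2.4495.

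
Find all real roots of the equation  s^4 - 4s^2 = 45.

Let u = s^2. The equation becomes u^2 - 4u - 45 = 0.
Factor: (u + 5)(u - 9) = 0, so u = -5 or u = 9.
s^2 = -5 < 0 has no real solution.
s^2 = 9 gives s = +/-3.

s = -3 or s = 3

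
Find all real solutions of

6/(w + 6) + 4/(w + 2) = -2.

Multiply both sides by (w + 6)(w + 2):
6(w + 2) + 4(w + 6) = -2(w + 6)(w + 2).
Expand and collect terms: -2w² - 26w - 60 = 0.
Factor or apply the quadratic formula: w = -10 or w = -3.
Neither value makes a denominator zero (w ≠ -6, w ≠ -2), so both are valid.

w = -10 or w = -3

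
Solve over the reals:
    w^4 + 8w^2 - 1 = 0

Let u = w^2. The equation becomes u^2 + 8u - 1 = 0.
By the quadratic formula, u = -4 + sqrt(17) or u = -sqrt(17) - 4.
w^2 = -4 + sqrt(17) gives w = +/-sqrt(-4 + sqrt(17)) ~= +/-0.3509.
w^2 = -sqrt(17) - 4 < 0 has no real solution.

w = -0.3509 or w = 0.3509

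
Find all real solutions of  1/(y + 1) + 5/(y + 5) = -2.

y = -7.7016 or y = -1.2984

Multiply both sides by (y + 1)(y + 5):
(y + 5) + 5(y + 1) = -2(y + 1)(y + 5).
Expand and collect terms: -2y² - 18y - 20 = 0.
By the quadratic formula, y = (18 ± √164) / -4, so y ≈ -7.7016 or y ≈ -1.2984.
Neither value makes a denominator zero (y ≠ -1, y ≠ -5), so both are valid.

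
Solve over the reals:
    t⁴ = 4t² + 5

t = -2.2361 or t = 2.2361

Let u = t². The equation becomes u² - 4u - 5 = 0.
Factor: (u - 5)(u + 1) = 0, so u = 5 or u = -1.
t² = 5 gives t = ±√(5) ≈ ±2.2361.
t² = -1 < 0 has no real solution.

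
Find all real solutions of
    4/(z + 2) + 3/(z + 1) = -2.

z = -5.1375 or z = -1.3625

Multiply both sides by (z + 2)(z + 1):
4(z + 1) + 3(z + 2) = -2(z + 2)(z + 1).
Expand and collect terms: -2z² - 13z - 14 = 0.
By the quadratic formula, z = (13 ± √57) / -4, so z ≈ -5.1375 or z ≈ -1.3625.
Neither value makes a denominator zero (z ≠ -2, z ≠ -1), so both are valid.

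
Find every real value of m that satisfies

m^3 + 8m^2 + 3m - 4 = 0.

m = -7.5311 or m = -1 or m = 0.5311

Possible rational roots are divisors of -4. Testing m = -1 gives 0, so (m + 1) is a factor.
Divide: m^3 + 8m^2 + 3m - 4 = (m + 1)(m^2 + 7m - 4).
Apply the quadratic formula to m^2 + 7m - 4 = 0: m = (-7 +/- sqrt(65))/2, i.e. m ~= 0.5311 or m ~= -7.5311.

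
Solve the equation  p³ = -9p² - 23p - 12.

p = -4.3028 or p = -4 or p = -0.6972

Rearrange: p³ + 9p² + 23p + 12 = 0.
Possible rational roots are divisors of 12. Testing p = -4 gives 0, so (p + 4) is a factor.
Divide: p³ + 9p² + 23p + 12 = (p + 4)(p² + 5p + 3).
Apply the quadratic formula to p² + 5p + 3 = 0: p = (-5 ± √13)/2, i.e. p ≈ -0.6972 or p ≈ -4.3028.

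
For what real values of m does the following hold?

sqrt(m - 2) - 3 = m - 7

m = 6

Isolate the radical: sqrt(m - 2) = m - 4.
Square both sides: m - 2 = (m - 4)^2.
Expand and rearrange: m^2 - 9m + 18 = 0.
Solving gives m = 6 or m = 3.
Check each candidate in the original equation:
  m = 6: sqrt(4) = 2, while m - 4 = 2 — valid.
  m = 3: sqrt(1) = 1, while m - 4 = -1 — extraneous.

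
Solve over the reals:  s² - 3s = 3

Rearrange to standard form: s² - 3s - 3 = 0.
Discriminant: (-3)² − 4·1·(-3) = 21.
Quadratic formula: s = (3 ± √21) / 2.
So s = 3/2 + √(21)/2 ≈ 3.7913 or s = 3/2 - √(21)/2 ≈ -0.7913.

s = -0.7913 or s = 3.7913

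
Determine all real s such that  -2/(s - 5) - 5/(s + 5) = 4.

s = -6.3078 or s = 4.5578

Multiply both sides by (s - 5)(s + 5):
-2(s + 5) - 5(s - 5) = 4(s - 5)(s + 5).
Expand and collect terms: 4s² + 7s - 115 = 0.
By the quadratic formula, s = (-7 ± √1889) / 8, so s ≈ 4.5578 or s ≈ -6.3078.
Neither value makes a denominator zero (s ≠ 5, s ≠ -5), so both are valid.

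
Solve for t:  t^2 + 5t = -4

Bring every term to one side: t^2 + 5t + 4 = 0.
Factor: (t + 1)(t + 4) = 0.
So t = -1 or t = -4.

t = -4 or t = -1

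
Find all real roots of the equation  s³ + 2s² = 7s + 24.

Rearrange: s³ + 2s² - 7s - 24 = 0.
Possible rational roots are divisors of -24. Testing s = 3 gives 0, so (s - 3) is a factor.
Divide: s³ + 2s² - 7s - 24 = (s - 3)(s² + 5s + 8).
The quadratic s² + 5s + 8 has discriminant -7 < 0, so no further real roots.

s = 3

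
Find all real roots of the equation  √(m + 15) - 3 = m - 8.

m = 10

Isolate the radical: √(m + 15) = m - 5.
Square both sides: m + 15 = (m - 5)².
Expand and rearrange: m² - 11m + 10 = 0.
Solving gives m = 10 or m = 1.
Check each candidate in the original equation:
  m = 10: √(25) = 5, while m - 5 = 5 — valid.
  m = 1: √(16) = 4, while m - 5 = -4 — extraneous.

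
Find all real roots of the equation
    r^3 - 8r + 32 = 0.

r = -4

Possible rational roots are divisors of 32. Testing r = -4 gives 0, so (r + 4) is a factor.
Divide: r^3 - 8r + 32 = (r + 4)(r^2 - 4r + 8).
The quadratic r^2 - 4r + 8 has discriminant -16 < 0, so no further real roots.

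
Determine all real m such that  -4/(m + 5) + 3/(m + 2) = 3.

m = -6.0704 or m = -1.263

Multiply both sides by (m + 5)(m + 2):
-4(m + 2) + 3(m + 5) = 3(m + 5)(m + 2).
Expand and collect terms: 3m^2 + 22m + 23 = 0.
By the quadratic formula, m = (-22 +/- sqrt(208)) / 6, so m ~= -1.263 or m ~= -6.0704.
Neither value makes a denominator zero (m != -5, m != -2), so both are valid.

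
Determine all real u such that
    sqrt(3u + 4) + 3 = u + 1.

u = 7

Isolate the radical: sqrt(3u + 4) = u - 2.
Square both sides: 3u + 4 = (u - 2)^2.
Expand and rearrange: u^2 - 7u = 0.
Solving gives u = 7 or u = 0.
Check each candidate in the original equation:
  u = 7: sqrt(25) = 5, while u - 2 = 5 — valid.
  u = 0: sqrt(4) = 2, while u - 2 = -2 — extraneous.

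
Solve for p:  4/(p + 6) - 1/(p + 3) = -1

p = -9.4641 or p = -2.5359

Multiply both sides by (p + 6)(p + 3):
4(p + 3) - (p + 6) = -(p + 6)(p + 3).
Expand and collect terms: -p² - 12p - 24 = 0.
By the quadratic formula, p = (12 ± √48) / -2, so p ≈ -9.4641 or p ≈ -2.5359.
Neither value makes a denominator zero (p ≠ -6, p ≠ -3), so both are valid.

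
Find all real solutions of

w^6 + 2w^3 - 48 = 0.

Let u = w^3. The equation becomes u^2 + 2u - 48 = 0.
Factor: (u - 6)(u + 8) = 0, so u = 6 or u = -8.
w^3 = 6 gives w = (6)^(1/3) ~= 1.8171.
w^3 = -8 gives w = -2.

w = -2 or w = 1.8171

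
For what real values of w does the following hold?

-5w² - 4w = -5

w = -1.477 or w = 0.677

Rearrange to standard form: -5w² - 4w + 5 = 0.
Discriminant: (-4)² − 4·(-5)·5 = 116.
Quadratic formula: w = (4 ± √116) / (-10).
So w = -√(29)/5 - 2/5 ≈ -1.477 or w = -2/5 + √(29)/5 ≈ 0.677.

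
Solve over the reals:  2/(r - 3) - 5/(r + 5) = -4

r = -3.6483 or r = 2.3983

Multiply both sides by (r - 3)(r + 5):
2(r + 5) - 5(r - 3) = -4(r - 3)(r + 5).
Expand and collect terms: -4r² - 5r + 35 = 0.
By the quadratic formula, r = (5 ± √585) / -8, so r ≈ -3.6483 or r ≈ 2.3983.
Neither value makes a denominator zero (r ≠ 3, r ≠ -5), so both are valid.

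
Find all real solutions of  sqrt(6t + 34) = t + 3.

Square both sides: 6t + 34 = (t + 3)^2.
Expand and rearrange: t^2 - 25 = 0.
Solving gives t = 5 or t = -5.
Check each candidate in the original equation:
  t = 5: sqrt(64) = 8, while t + 3 = 8 — valid.
  t = -5: sqrt(4) = 2, while t + 3 = -2 — extraneous.

t = 5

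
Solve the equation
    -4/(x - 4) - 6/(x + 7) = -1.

Multiply both sides by (x - 4)(x + 7):
-4(x + 7) - 6(x - 4) = -(x - 4)(x + 7).
Expand and collect terms: -x² + 7x + 32 = 0.
By the quadratic formula, x = (-7 ± √177) / -2, so x ≈ -3.1521 or x ≈ 10.1521.
Neither value makes a denominator zero (x ≠ 4, x ≠ -7), so both are valid.

x = -3.1521 or x = 10.1521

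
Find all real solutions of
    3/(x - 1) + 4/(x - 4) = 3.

x = 1.6391 or x = 5.6943

Multiply both sides by (x - 1)(x - 4):
3(x - 4) + 4(x - 1) = 3(x - 1)(x - 4).
Expand and collect terms: 3x^2 - 22x + 28 = 0.
By the quadratic formula, x = (22 +/- sqrt(148)) / 6, so x ~= 5.6943 or x ~= 1.6391.
Neither value makes a denominator zero (x != 1, x != 4), so both are valid.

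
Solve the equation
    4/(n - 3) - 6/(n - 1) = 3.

n = -0.4415 or n = 3.7749

Multiply both sides by (n - 3)(n - 1):
4(n - 1) - 6(n - 3) = 3(n - 3)(n - 1).
Expand and collect terms: 3n^2 - 10n - 5 = 0.
By the quadratic formula, n = (10 +/- sqrt(160)) / 6, so n ~= 3.7749 or n ~= -0.4415.
Neither value makes a denominator zero (n != 3, n != 1), so both are valid.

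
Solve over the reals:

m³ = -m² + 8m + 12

Rearrange: m³ + m² - 8m - 12 = 0.
Possible rational roots are divisors of -12. Testing m = 3 gives 0, so (m - 3) is a factor.
Divide: m³ + m² - 8m - 12 = (m - 3)(m² + 4m + 4).
The quadratic has the repeated root m = -2.

m = -2 or m = 3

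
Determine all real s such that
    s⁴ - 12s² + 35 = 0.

s = -2.6458 or s = -2.2361 or s = 2.2361 or s = 2.6458

Let u = s². The equation becomes u² - 12u + 35 = 0.
Factor: (u - 5)(u - 7) = 0, so u = 5 or u = 7.
s² = 5 gives s = ±√(5) ≈ ±2.2361.
s² = 7 gives s = ±√(7) ≈ ±2.6458.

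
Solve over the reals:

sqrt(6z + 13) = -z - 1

Square both sides: 6z + 13 = (-z - 1)^2.
Expand and rearrange: z^2 - 4z - 12 = 0.
Solving gives z = 6 or z = -2.
Check each candidate in the original equation:
  z = 6: sqrt(49) = 7, while -z - 1 = -7 — extraneous.
  z = -2: sqrt(1) = 1, while -z - 1 = 1 — valid.

z = -2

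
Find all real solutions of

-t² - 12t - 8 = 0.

t = -11.2915 or t = -0.7085

Discriminant: (-12)² − 4·(-1)·(-8) = 112.
Quadratic formula: t = (12 ± √112) / (-2).
So t = -6 - 2·√(7) ≈ -11.2915 or t = -6 + 2·√(7) ≈ -0.7085.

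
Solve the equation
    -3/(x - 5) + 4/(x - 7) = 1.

Multiply both sides by (x - 5)(x - 7):
-3(x - 7) + 4(x - 5) = (x - 5)(x - 7).
Expand and collect terms: x^2 - 13x + 34 = 0.
By the quadratic formula, x = (13 +/- sqrt(33)) / 2, so x ~= 9.3723 or x ~= 3.6277.
Neither value makes a denominator zero (x != 5, x != 7), so both are valid.

x = 3.6277 or x = 9.3723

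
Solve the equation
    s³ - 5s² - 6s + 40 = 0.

s = -2.7016 or s = 3.7016 or s = 4

Possible rational roots are divisors of 40. Testing s = 4 gives 0, so (s - 4) is a factor.
Divide: s³ - 5s² - 6s + 40 = (s - 4)(s² - s - 10).
Apply the quadratic formula to s² - s - 10 = 0: s = (1 ± √41)/2, i.e. s ≈ 3.7016 or s ≈ -2.7016.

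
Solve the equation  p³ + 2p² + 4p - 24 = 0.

Possible rational roots are divisors of -24. Testing p = 2 gives 0, so (p - 2) is a factor.
Divide: p³ + 2p² + 4p - 24 = (p - 2)(p² + 4p + 12).
The quadratic p² + 4p + 12 has discriminant -32 < 0, so no further real roots.

p = 2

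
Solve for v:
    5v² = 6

Rearrange to standard form: 5v² - 6 = 0.
Discriminant: (0)² − 4·5·(-6) = 120.
Quadratic formula: v = (0 ± √120) / 10.
So v = √(30)/5 ≈ 1.0954 or v = -√(30)/5 ≈ -1.0954.

v = -1.0954 or v = 1.0954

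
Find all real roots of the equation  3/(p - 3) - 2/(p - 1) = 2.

Multiply both sides by (p - 3)(p - 1):
3(p - 1) - 2(p - 3) = 2(p - 3)(p - 1).
Expand and collect terms: 2p^2 - 9p + 3 = 0.
By the quadratic formula, p = (9 +/- sqrt(57)) / 4, so p ~= 4.1375 or p ~= 0.3625.
Neither value makes a denominator zero (p != 3, p != 1), so both are valid.

p = 0.3625 or p = 4.1375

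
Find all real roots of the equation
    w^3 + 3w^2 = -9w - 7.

Rearrange: w^3 + 3w^2 + 9w + 7 = 0.
Possible rational roots are divisors of 7. Testing w = -1 gives 0, so (w + 1) is a factor.
Divide: w^3 + 3w^2 + 9w + 7 = (w + 1)(w^2 + 2w + 7).
The quadratic w^2 + 2w + 7 has discriminant -24 < 0, so no further real roots.

w = -1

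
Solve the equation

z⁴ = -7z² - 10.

Let u = z². The equation becomes u² + 7u + 10 = 0.
Factor: (u + 2)(u + 5) = 0, so u = -2 or u = -5.
z² = -2 < 0 has no real solution.
z² = -5 < 0 has no real solution.

No real solutions.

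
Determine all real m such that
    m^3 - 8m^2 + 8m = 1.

m = 0.1459 or m = 1 or m = 6.8541

Rearrange: m^3 - 8m^2 + 8m - 1 = 0.
Possible rational roots are divisors of -1. Testing m = 1 gives 0, so (m - 1) is a factor.
Divide: m^3 - 8m^2 + 8m - 1 = (m - 1)(m^2 - 7m + 1).
Apply the quadratic formula to m^2 - 7m + 1 = 0: m = (7 +/- sqrt(45))/2, i.e. m ~= 6.8541 or m ~= 0.1459.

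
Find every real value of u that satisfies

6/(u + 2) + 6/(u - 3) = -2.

u = -6.4051 or u = 1.4051

Multiply both sides by (u + 2)(u - 3):
6(u - 3) + 6(u + 2) = -2(u + 2)(u - 3).
Expand and collect terms: -2u² - 10u + 18 = 0.
By the quadratic formula, u = (10 ± √244) / -4, so u ≈ -6.4051 or u ≈ 1.4051.
Neither value makes a denominator zero (u ≠ -2, u ≠ 3), so both are valid.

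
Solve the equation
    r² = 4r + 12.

Bring every term to one side: r² - 4r - 12 = 0.
Factor: (r - 6)(r + 2) = 0.
So r = 6 or r = -2.

r = -2 or r = 6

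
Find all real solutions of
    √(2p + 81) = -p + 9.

Square both sides: 2p + 81 = (-p + 9)².
Expand and rearrange: p² - 20p = 0.
Solving gives p = 20 or p = 0.
Check each candidate in the original equation:
  p = 20: √(121) = 11, while -p + 9 = -11 — extraneous.
  p = 0: √(81) = 9, while -p + 9 = 9 — valid.

p = 0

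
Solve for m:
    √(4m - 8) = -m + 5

m = 3

Square both sides: 4m - 8 = (-m + 5)².
Expand and rearrange: m² - 14m + 33 = 0.
Solving gives m = 11 or m = 3.
Check each candidate in the original equation:
  m = 11: √(36) = 6, while -m + 5 = -6 — extraneous.
  m = 3: √(4) = 2, while -m + 5 = 2 — valid.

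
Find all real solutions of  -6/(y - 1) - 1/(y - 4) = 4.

Multiply both sides by (y - 1)(y - 4):
-6(y - 4) - (y - 1) = 4(y - 1)(y - 4).
Expand and collect terms: 4y² - 13y - 9 = 0.
By the quadratic formula, y = (13 ± √313) / 8, so y ≈ 3.8365 or y ≈ -0.5865.
Neither value makes a denominator zero (y ≠ 1, y ≠ 4), so both are valid.

y = -0.5865 or y = 3.8365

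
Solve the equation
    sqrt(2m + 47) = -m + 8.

Square both sides: 2m + 47 = (-m + 8)^2.
Expand and rearrange: m^2 - 18m + 17 = 0.
Solving gives m = 17 or m = 1.
Check each candidate in the original equation:
  m = 17: sqrt(81) = 9, while -m + 8 = -9 — extraneous.
  m = 1: sqrt(49) = 7, while -m + 8 = 7 — valid.

m = 1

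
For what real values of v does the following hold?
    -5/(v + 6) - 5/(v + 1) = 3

v = -8.1713 or v = -2.162

Multiply both sides by (v + 6)(v + 1):
-5(v + 1) - 5(v + 6) = 3(v + 6)(v + 1).
Expand and collect terms: 3v² + 31v + 53 = 0.
By the quadratic formula, v = (-31 ± √325) / 6, so v ≈ -2.162 or v ≈ -8.1713.
Neither value makes a denominator zero (v ≠ -6, v ≠ -1), so both are valid.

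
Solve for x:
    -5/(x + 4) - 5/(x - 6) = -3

Multiply both sides by (x + 4)(x - 6):
-5(x - 6) - 5(x + 4) = -3(x + 4)(x - 6).
Expand and collect terms: -3x² + 16x + 62 = 0.
By the quadratic formula, x = (-16 ± √1000) / -6, so x ≈ -2.6038 or x ≈ 7.9371.
Neither value makes a denominator zero (x ≠ -4, x ≠ 6), so both are valid.

x = -2.6038 or x = 7.9371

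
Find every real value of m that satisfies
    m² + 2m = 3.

Bring every term to one side: m² + 2m - 3 = 0.
Factor: (m + 3)(m - 1) = 0.
So m = -3 or m = 1.

m = -3 or m = 1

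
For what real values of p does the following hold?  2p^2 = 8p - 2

p = 0.2679 or p = 3.7321

Rearrange to standard form: 2p^2 - 8p + 2 = 0.
Discriminant: (-8)^2 - 4*2*2 = 48.
Quadratic formula: p = (8 +/- sqrt(48)) / 4.
So p = sqrt(3) + 2 ~= 3.7321 or p = 2 - sqrt(3) ~= 0.2679.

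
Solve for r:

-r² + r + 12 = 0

r = -3 or r = 4

Factor: -1(r + 3)(r - 4) = 0.
So r = -3 or r = 4.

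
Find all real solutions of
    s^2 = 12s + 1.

Rearrange to standard form: s^2 - 12s - 1 = 0.
Discriminant: (-12)^2 - 4*1*(-1) = 148.
Quadratic formula: s = (12 +/- sqrt(148)) / 2.
So s = 6 + sqrt(37) ~= 12.0828 or s = 6 - sqrt(37) ~= -0.0828.

s = -0.0828 or s = 12.0828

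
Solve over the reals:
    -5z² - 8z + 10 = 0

Discriminant: (-8)² − 4·(-5)·10 = 264.
Quadratic formula: z = (8 ± √264) / (-10).
So z = -√(66)/5 - 4/5 ≈ -2.4248 or z = -4/5 + √(66)/5 ≈ 0.8248.

z = -2.4248 or z = 0.8248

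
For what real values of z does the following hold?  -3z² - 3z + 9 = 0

z = -2.3028 or z = 1.3028

Discriminant: (-3)² − 4·(-3)·9 = 117.
Quadratic formula: z = (3 ± √117) / (-6).
So z = -√(13)/2 - 1/2 ≈ -2.3028 or z = -1/2 + √(13)/2 ≈ 1.3028.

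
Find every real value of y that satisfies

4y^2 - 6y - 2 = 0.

y = -0.2808 or y = 1.7808

Discriminant: (-6)^2 - 4*4*(-2) = 68.
Quadratic formula: y = (6 +/- sqrt(68)) / 8.
So y = 3/4 + sqrt(17)/4 ~= 1.7808 or y = 3/4 - sqrt(17)/4 ~= -0.2808.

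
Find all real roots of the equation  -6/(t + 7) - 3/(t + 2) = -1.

t = -4.3589 or t = 4.3589

Multiply both sides by (t + 7)(t + 2):
-6(t + 2) - 3(t + 7) = -(t + 7)(t + 2).
Expand and collect terms: -t² + 19 = 0.
By the quadratic formula, t = (0 ± √76) / -2, so t ≈ -4.3589 or t ≈ 4.3589.
Neither value makes a denominator zero (t ≠ -7, t ≠ -2), so both are valid.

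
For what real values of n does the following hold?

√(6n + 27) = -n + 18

Square both sides: 6n + 27 = (-n + 18)².
Expand and rearrange: n² - 42n + 297 = 0.
Solving gives n = 33 or n = 9.
Check each candidate in the original equation:
  n = 33: √(225) = 15, while -n + 18 = -15 — extraneous.
  n = 9: √(81) = 9, while -n + 18 = 9 — valid.

n = 9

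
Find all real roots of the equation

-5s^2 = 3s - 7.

Rearrange to standard form: -5s^2 - 3s + 7 = 0.
Discriminant: (-3)^2 - 4*(-5)*7 = 149.
Quadratic formula: s = (3 +/- sqrt(149)) / (-10).
So s = -sqrt(149)/10 - 3/10 ~= -1.5207 or s = -3/10 + sqrt(149)/10 ~= 0.9207.

s = -1.5207 or s = 0.9207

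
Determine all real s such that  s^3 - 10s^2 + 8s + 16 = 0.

s = -0.899 or s = 2 or s = 8.899

Possible rational roots are divisors of 16. Testing s = 2 gives 0, so (s - 2) is a factor.
Divide: s^3 - 10s^2 + 8s + 16 = (s - 2)(s^2 - 8s - 8).
Apply the quadratic formula to s^2 - 8s - 8 = 0: s = (8 +/- sqrt(96))/2, i.e. s ~= 8.899 or s ~= -0.899.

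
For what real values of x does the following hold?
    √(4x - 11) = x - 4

x = 9

Square both sides: 4x - 11 = (x - 4)².
Expand and rearrange: x² - 12x + 27 = 0.
Solving gives x = 9 or x = 3.
Check each candidate in the original equation:
  x = 9: √(25) = 5, while x - 4 = 5 — valid.
  x = 3: √(1) = 1, while x - 4 = -1 — extraneous.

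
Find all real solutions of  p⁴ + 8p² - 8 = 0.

Let u = p². The equation becomes u² + 8u - 8 = 0.
By the quadratic formula, u = -4 + 2·√(6) or u = -2·√(6) - 4.
p² = -4 + 2·√(6) gives p = ±√(-4 + 2·√(6)) ≈ ±0.9481.
p² = -2·√(6) - 4 < 0 has no real solution.

p = -0.9481 or p = 0.9481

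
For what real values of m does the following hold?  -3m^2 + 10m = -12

m = -0.9367 or m = 4.2701

Rearrange to standard form: -3m^2 + 10m + 12 = 0.
Discriminant: (10)^2 - 4*(-3)*12 = 244.
Quadratic formula: m = (-10 +/- sqrt(244)) / (-6).
So m = 5/3 - sqrt(61)/3 ~= -0.9367 or m = 5/3 + sqrt(61)/3 ~= 4.2701.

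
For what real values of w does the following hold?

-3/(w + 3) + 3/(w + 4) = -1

Multiply both sides by (w + 3)(w + 4):
-3(w + 4) + 3(w + 3) = -(w + 3)(w + 4).
Expand and collect terms: -w^2 - 7w - 9 = 0.
By the quadratic formula, w = (7 +/- sqrt(13)) / -2, so w ~= -5.3028 or w ~= -1.6972.
Neither value makes a denominator zero (w != -3, w != -4), so both are valid.

w = -5.3028 or w = -1.6972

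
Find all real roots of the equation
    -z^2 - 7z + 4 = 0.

z = -7.5311 or z = 0.5311

Discriminant: (-7)^2 - 4*(-1)*4 = 65.
Quadratic formula: z = (7 +/- sqrt(65)) / (-2).
So z = -sqrt(65)/2 - 7/2 ~= -7.5311 or z = -7/2 + sqrt(65)/2 ~= 0.5311.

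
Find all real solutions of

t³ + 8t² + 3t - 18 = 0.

Possible rational roots are divisors of -18. Testing t = -2 gives 0, so (t + 2) is a factor.
Divide: t³ + 8t² + 3t - 18 = (t + 2)(t² + 6t - 9).
Apply the quadratic formula to t² + 6t - 9 = 0: t = (-6 ± √72)/2, i.e. t ≈ 1.2426 or t ≈ -7.2426.

t = -7.2426 or t = -2 or t = 1.2426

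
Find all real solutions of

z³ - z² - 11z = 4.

Rearrange: z³ - z² - 11z - 4 = 0.
Possible rational roots are divisors of -4. Testing z = 4 gives 0, so (z - 4) is a factor.
Divide: z³ - z² - 11z - 4 = (z - 4)(z² + 3z + 1).
Apply the quadratic formula to z² + 3z + 1 = 0: z = (-3 ± √5)/2, i.e. z ≈ -0.382 or z ≈ -2.618.

z = -2.618 or z = -0.382 or z = 4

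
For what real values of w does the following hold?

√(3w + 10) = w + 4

w = -3 or w = -2

Square both sides: 3w + 10 = (w + 4)².
Expand and rearrange: w² + 5w + 6 = 0.
Solving gives w = -2 or w = -3.
Check each candidate in the original equation:
  w = -2: √(4) = 2, while w + 4 = 2 — valid.
  w = -3: √(1) = 1, while w + 4 = 1 — valid.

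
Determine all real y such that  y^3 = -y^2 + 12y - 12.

Rearrange: y^3 + y^2 - 12y + 12 = 0.
Possible rational roots are divisors of 12. Testing y = 2 gives 0, so (y - 2) is a factor.
Divide: y^3 + y^2 - 12y + 12 = (y - 2)(y^2 + 3y - 6).
Apply the quadratic formula to y^2 + 3y - 6 = 0: y = (-3 +/- sqrt(33))/2, i.e. y ~= 1.3723 or y ~= -4.3723.

y = -4.3723 or y = 1.3723 or y = 2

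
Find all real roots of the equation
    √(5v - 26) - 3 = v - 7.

v = 6 or v = 7

Isolate the radical: √(5v - 26) = v - 4.
Square both sides: 5v - 26 = (v - 4)².
Expand and rearrange: v² - 13v + 42 = 0.
Solving gives v = 7 or v = 6.
Check each candidate in the original equation:
  v = 7: √(9) = 3, while v - 4 = 3 — valid.
  v = 6: √(4) = 2, while v - 4 = 2 — valid.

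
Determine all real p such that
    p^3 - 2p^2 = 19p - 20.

Rearrange: p^3 - 2p^2 - 19p + 20 = 0.
Possible rational roots are divisors of 20. Testing p = 5 gives 0, so (p - 5) is a factor.
Divide: p^3 - 2p^2 - 19p + 20 = (p - 5)(p^2 + 3p - 4).
Factor the quadratic: p = 1 or p = -4.

p = -4 or p = 1 or p = 5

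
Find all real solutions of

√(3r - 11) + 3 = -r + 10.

Isolate the radical: √(3r - 11) = -r + 7.
Square both sides: 3r - 11 = (-r + 7)².
Expand and rearrange: r² - 17r + 60 = 0.
Solving gives r = 12 or r = 5.
Check each candidate in the original equation:
  r = 12: √(25) = 5, while -r + 7 = -5 — extraneous.
  r = 5: √(4) = 2, while -r + 7 = 2 — valid.

r = 5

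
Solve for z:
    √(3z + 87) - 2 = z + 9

Isolate the radical: √(3z + 87) = z + 11.
Square both sides: 3z + 87 = (z + 11)².
Expand and rearrange: z² + 19z + 34 = 0.
Solving gives z = -2 or z = -17.
Check each candidate in the original equation:
  z = -2: √(81) = 9, while z + 11 = 9 — valid.
  z = -17: √(36) = 6, while z + 11 = -6 — extraneous.

z = -2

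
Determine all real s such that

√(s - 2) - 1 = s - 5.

Isolate the radical: √(s - 2) = s - 4.
Square both sides: s - 2 = (s - 4)².
Expand and rearrange: s² - 9s + 18 = 0.
Solving gives s = 6 or s = 3.
Check each candidate in the original equation:
  s = 6: √(4) = 2, while s - 4 = 2 — valid.
  s = 3: √(1) = 1, while s - 4 = -1 — extraneous.

s = 6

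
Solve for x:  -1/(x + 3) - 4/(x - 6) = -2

Multiply both sides by (x + 3)(x - 6):
-(x - 6) - 4(x + 3) = -2(x + 3)(x - 6).
Expand and collect terms: -2x² + 11x + 42 = 0.
By the quadratic formula, x = (-11 ± √457) / -4, so x ≈ -2.5944 or x ≈ 8.0944.
Neither value makes a denominator zero (x ≠ -3, x ≠ 6), so both are valid.

x = -2.5944 or x = 8.0944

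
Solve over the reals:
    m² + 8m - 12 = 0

m = -9.2915 or m = 1.2915

Discriminant: (8)² − 4·1·(-12) = 112.
Quadratic formula: m = (-8 ± √112) / 2.
So m = -4 + 2·√(7) ≈ 1.2915 or m = -2·√(7) - 4 ≈ -9.2915.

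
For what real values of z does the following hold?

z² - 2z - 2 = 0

z = -0.7321 or z = 2.7321

Discriminant: (-2)² − 4·1·(-2) = 12.
Quadratic formula: z = (2 ± √12) / 2.
So z = 1 + √(3) ≈ 2.7321 or z = 1 - √(3) ≈ -0.7321.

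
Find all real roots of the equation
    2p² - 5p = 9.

Rearrange to standard form: 2p² - 5p - 9 = 0.
Discriminant: (-5)² − 4·2·(-9) = 97.
Quadratic formula: p = (5 ± √97) / 4.
So p = 5/4 + √(97)/4 ≈ 3.7122 or p = 5/4 - √(97)/4 ≈ -1.2122.

p = -1.2122 or p = 3.7122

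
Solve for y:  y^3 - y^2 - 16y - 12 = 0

y = -3 or y = -0.8284 or y = 4.8284

Possible rational roots are divisors of -12. Testing y = -3 gives 0, so (y + 3) is a factor.
Divide: y^3 - y^2 - 16y - 12 = (y + 3)(y^2 - 4y - 4).
Apply the quadratic formula to y^2 - 4y - 4 = 0: y = (4 +/- sqrt(32))/2, i.e. y ~= 4.8284 or y ~= -0.8284.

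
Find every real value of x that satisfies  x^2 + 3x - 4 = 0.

x = -4 or x = 1

Factor: (x - 1)(x + 4) = 0.
So x = 1 or x = -4.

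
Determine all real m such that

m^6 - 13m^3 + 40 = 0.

m = 1.71 or m = 2

Let u = m^3. The equation becomes u^2 - 13u + 40 = 0.
Factor: (u - 5)(u - 8) = 0, so u = 5 or u = 8.
m^3 = 5 gives m = (5)^(1/3) ~= 1.71.
m^3 = 8 gives m = 2.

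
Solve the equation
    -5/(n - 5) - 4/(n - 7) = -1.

Multiply both sides by (n - 5)(n - 7):
-5(n - 7) - 4(n - 5) = -(n - 5)(n - 7).
Expand and collect terms: -n^2 + 21n - 90 = 0.
Factor or apply the quadratic formula: n = 6 or n = 15.
Neither value makes a denominator zero (n != 5, n != 7), so both are valid.

n = 6 or n = 15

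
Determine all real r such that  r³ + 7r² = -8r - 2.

Rearrange: r³ + 7r² + 8r + 2 = 0.
Possible rational roots are divisors of 2. Testing r = -1 gives 0, so (r + 1) is a factor.
Divide: r³ + 7r² + 8r + 2 = (r + 1)(r² + 6r + 2).
Apply the quadratic formula to r² + 6r + 2 = 0: r = (-6 ± √28)/2, i.e. r ≈ -0.3542 or r ≈ -5.6458.

r = -5.6458 or r = -1 or r = -0.3542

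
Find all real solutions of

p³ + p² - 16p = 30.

Rearrange: p³ + p² - 16p - 30 = 0.
Possible rational roots are divisors of -30. Testing p = -3 gives 0, so (p + 3) is a factor.
Divide: p³ + p² - 16p - 30 = (p + 3)(p² - 2p - 10).
Apply the quadratic formula to p² - 2p - 10 = 0: p = (2 ± √44)/2, i.e. p ≈ 4.3166 or p ≈ -2.3166.

p = -3 or p = -2.3166 or p = 4.3166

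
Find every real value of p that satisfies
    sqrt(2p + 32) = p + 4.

p = 2

Square both sides: 2p + 32 = (p + 4)^2.
Expand and rearrange: p^2 + 6p - 16 = 0.
Solving gives p = 2 or p = -8.
Check each candidate in the original equation:
  p = 2: sqrt(36) = 6, while p + 4 = 6 — valid.
  p = -8: sqrt(16) = 4, while p + 4 = -4 — extraneous.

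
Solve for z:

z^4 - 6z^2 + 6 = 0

Let u = z^2. The equation becomes u^2 - 6u + 6 = 0.
By the quadratic formula, u = sqrt(3) + 3 or u = 3 - sqrt(3).
z^2 = sqrt(3) + 3 gives z = +/-sqrt(sqrt(3) + 3) ~= +/-2.1753.
z^2 = 3 - sqrt(3) gives z = +/-sqrt(3 - sqrt(3)) ~= +/-1.126.

z = -2.1753 or z = -1.126 or z = 1.126 or z = 2.1753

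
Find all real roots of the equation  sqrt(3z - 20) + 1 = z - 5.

z = 7 or z = 8

Isolate the radical: sqrt(3z - 20) = z - 6.
Square both sides: 3z - 20 = (z - 6)^2.
Expand and rearrange: z^2 - 15z + 56 = 0.
Solving gives z = 8 or z = 7.
Check each candidate in the original equation:
  z = 8: sqrt(4) = 2, while z - 6 = 2 — valid.
  z = 7: sqrt(1) = 1, while z - 6 = 1 — valid.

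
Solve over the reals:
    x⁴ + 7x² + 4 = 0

Let u = x². The equation becomes u² + 7u + 4 = 0.
By the quadratic formula, u = -7/2 + √(33)/2 or u = -7/2 - √(33)/2.
x² = -7/2 + √(33)/2 < 0 has no real solution.
x² = -7/2 - √(33)/2 < 0 has no real solution.

No real solutions.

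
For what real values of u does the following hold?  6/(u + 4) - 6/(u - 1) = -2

u = -6.1098 or u = 3.1098

Multiply both sides by (u + 4)(u - 1):
6(u - 1) - 6(u + 4) = -2(u + 4)(u - 1).
Expand and collect terms: -2u² - 6u + 38 = 0.
By the quadratic formula, u = (6 ± √340) / -4, so u ≈ -6.1098 or u ≈ 3.1098.
Neither value makes a denominator zero (u ≠ -4, u ≠ 1), so both are valid.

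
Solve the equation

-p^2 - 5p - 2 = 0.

p = -4.5616 or p = -0.4384

Discriminant: (-5)^2 - 4*(-1)*(-2) = 17.
Quadratic formula: p = (5 +/- sqrt(17)) / (-2).
So p = -5/2 - sqrt(17)/2 ~= -4.5616 or p = -5/2 + sqrt(17)/2 ~= -0.4384.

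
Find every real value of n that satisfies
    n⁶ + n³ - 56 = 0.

n = -2 or n = 1.9129

Let u = n³. The equation becomes u² + u - 56 = 0.
Factor: (u - 7)(u + 8) = 0, so u = 7 or u = -8.
n³ = 7 gives n = ∛(7) ≈ 1.9129.
n³ = -8 gives n = -2.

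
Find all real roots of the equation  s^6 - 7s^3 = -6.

s = 1 or s = 1.8171

Let u = s^3. The equation becomes u^2 - 7u + 6 = 0.
Factor: (u - 1)(u - 6) = 0, so u = 1 or u = 6.
s^3 = 1 gives s = 1.
s^3 = 6 gives s = (6)^(1/3) ~= 1.8171.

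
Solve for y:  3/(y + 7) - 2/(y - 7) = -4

Multiply both sides by (y + 7)(y - 7):
3(y - 7) - 2(y + 7) = -4(y + 7)(y - 7).
Expand and collect terms: -4y² - y + 231 = 0.
By the quadratic formula, y = (1 ± √3697) / -8, so y ≈ -7.7254 or y ≈ 7.4754.
Neither value makes a denominator zero (y ≠ -7, y ≠ 7), so both are valid.

y = -7.7254 or y = 7.4754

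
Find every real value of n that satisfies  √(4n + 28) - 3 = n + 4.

Isolate the radical: √(4n + 28) = n + 7.
Square both sides: 4n + 28 = (n + 7)².
Expand and rearrange: n² + 10n + 21 = 0.
Solving gives n = -3 or n = -7.
Check each candidate in the original equation:
  n = -3: √(16) = 4, while n + 7 = 4 — valid.
  n = -7: √(0) = 0, while n + 7 = 0 — valid.

n = -7 or n = -3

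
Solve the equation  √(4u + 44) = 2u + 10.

Square both sides: 4u + 44 = (2u + 10)².
Expand and rearrange: 4u² + 36u + 56 = 0.
Solving gives u = -2 or u = -7.
Check each candidate in the original equation:
  u = -2: √(36) = 6, while 2u + 10 = 6 — valid.
  u = -7: √(16) = 4, while 2u + 10 = -4 — extraneous.

u = -2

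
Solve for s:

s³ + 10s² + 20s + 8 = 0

Possible rational roots are divisors of 8. Testing s = -2 gives 0, so (s + 2) is a factor.
Divide: s³ + 10s² + 20s + 8 = (s + 2)(s² + 8s + 4).
Apply the quadratic formula to s² + 8s + 4 = 0: s = (-8 ± √48)/2, i.e. s ≈ -0.5359 or s ≈ -7.4641.

s = -7.4641 or s = -2 or s = -0.5359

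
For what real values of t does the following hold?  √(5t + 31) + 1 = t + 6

Isolate the radical: √(5t + 31) = t + 5.
Square both sides: 5t + 31 = (t + 5)².
Expand and rearrange: t² + 5t - 6 = 0.
Solving gives t = 1 or t = -6.
Check each candidate in the original equation:
  t = 1: √(36) = 6, while t + 5 = 6 — valid.
  t = -6: √(1) = 1, while t + 5 = -1 — extraneous.

t = 1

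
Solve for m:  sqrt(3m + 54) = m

Square both sides: 3m + 54 = (m)^2.
Expand and rearrange: m^2 - 3m - 54 = 0.
Solving gives m = 9 or m = -6.
Check each candidate in the original equation:
  m = 9: sqrt(81) = 9, while m = 9 — valid.
  m = -6: sqrt(36) = 6, while m = -6 — extraneous.

m = 9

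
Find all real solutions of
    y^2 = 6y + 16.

y = -2 or y = 8

Bring every term to one side: y^2 - 6y - 16 = 0.
Factor: (y + 2)(y - 8) = 0.
So y = -2 or y = 8.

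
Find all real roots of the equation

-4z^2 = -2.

z = -0.7071 or z = 0.7071

Rearrange to standard form: -4z^2 + 2 = 0.
Discriminant: (0)^2 - 4*(-4)*2 = 32.
Quadratic formula: z = (0 +/- sqrt(32)) / (-8).
So z = -sqrt(2)/2 ~= -0.7071 or z = sqrt(2)/2 ~= 0.7071.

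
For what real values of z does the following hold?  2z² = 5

Rearrange to standard form: 2z² - 5 = 0.
Discriminant: (0)² − 4·2·(-5) = 40.
Quadratic formula: z = (0 ± √40) / 4.
So z = √(10)/2 ≈ 1.5811 or z = -√(10)/2 ≈ -1.5811.

z = -1.5811 or z = 1.5811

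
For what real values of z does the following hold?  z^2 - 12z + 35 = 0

Factor: (z - 7)(z - 5) = 0.
So z = 7 or z = 5.

z = 5 or z = 7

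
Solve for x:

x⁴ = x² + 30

x = -2.4495 or x = 2.4495

Let u = x². The equation becomes u² - u - 30 = 0.
Factor: (u - 6)(u + 5) = 0, so u = 6 or u = -5.
x² = 6 gives x = ±√(6) ≈ ±2.4495.
x² = -5 < 0 has no real solution.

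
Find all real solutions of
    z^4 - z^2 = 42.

z = -2.6458 or z = 2.6458

Let u = z^2. The equation becomes u^2 - u - 42 = 0.
Factor: (u + 6)(u - 7) = 0, so u = -6 or u = 7.
z^2 = -6 < 0 has no real solution.
z^2 = 7 gives z = +/-sqrt(7) ~= +/-2.6458.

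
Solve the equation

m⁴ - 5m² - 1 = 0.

Let u = m². The equation becomes u² - 5u - 1 = 0.
By the quadratic formula, u = 5/2 + √(29)/2 or u = 5/2 - √(29)/2.
m² = 5/2 + √(29)/2 gives m = ±√(5/2 + √(29)/2) ≈ ±2.2787.
m² = 5/2 - √(29)/2 < 0 has no real solution.

m = -2.2787 or m = 2.2787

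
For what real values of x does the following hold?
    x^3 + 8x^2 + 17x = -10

Rearrange: x^3 + 8x^2 + 17x + 10 = 0.
Possible rational roots are divisors of 10. Testing x = -1 gives 0, so (x + 1) is a factor.
Divide: x^3 + 8x^2 + 17x + 10 = (x + 1)(x^2 + 7x + 10).
Factor the quadratic: x = -2 or x = -5.

x = -5 or x = -2 or x = -1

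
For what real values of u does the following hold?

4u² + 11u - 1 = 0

Discriminant: (11)² − 4·4·(-1) = 137.
Quadratic formula: u = (-11 ± √137) / 8.
So u = -11/8 + √(137)/8 ≈ 0.0881 or u = -√(137)/8 - 11/8 ≈ -2.8381.

u = -2.8381 or u = 0.0881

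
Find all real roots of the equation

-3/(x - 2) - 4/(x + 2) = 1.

Multiply both sides by (x - 2)(x + 2):
-3(x + 2) - 4(x - 2) = (x - 2)(x + 2).
Expand and collect terms: x² + 7x - 6 = 0.
By the quadratic formula, x = (-7 ± √73) / 2, so x ≈ 0.772 or x ≈ -7.772.
Neither value makes a denominator zero (x ≠ 2, x ≠ -2), so both are valid.

x = -7.772 or x = 0.772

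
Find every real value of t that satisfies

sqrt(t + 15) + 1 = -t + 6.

t = 1

Isolate the radical: sqrt(t + 15) = -t + 5.
Square both sides: t + 15 = (-t + 5)^2.
Expand and rearrange: t^2 - 11t + 10 = 0.
Solving gives t = 10 or t = 1.
Check each candidate in the original equation:
  t = 10: sqrt(25) = 5, while -t + 5 = -5 — extraneous.
  t = 1: sqrt(16) = 4, while -t + 5 = 4 — valid.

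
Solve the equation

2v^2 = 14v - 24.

Bring every term to one side: 2v^2 - 14v + 24 = 0.
Factor: 2(v - 4)(v - 3) = 0.
So v = 4 or v = 3.

v = 3 or v = 4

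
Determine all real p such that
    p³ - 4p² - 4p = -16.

Rearrange: p³ - 4p² - 4p + 16 = 0.
Possible rational roots are divisors of 16. Testing p = -2 gives 0, so (p + 2) is a factor.
Divide: p³ - 4p² - 4p + 16 = (p + 2)(p² - 6p + 8).
Factor the quadratic: p = 4 or p = 2.

p = -2 or p = 2 or p = 4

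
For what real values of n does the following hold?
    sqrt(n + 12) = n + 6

Square both sides: n + 12 = (n + 6)^2.
Expand and rearrange: n^2 + 11n + 24 = 0.
Solving gives n = -3 or n = -8.
Check each candidate in the original equation:
  n = -3: sqrt(9) = 3, while n + 6 = 3 — valid.
  n = -8: sqrt(4) = 2, while n + 6 = -2 — extraneous.

n = -3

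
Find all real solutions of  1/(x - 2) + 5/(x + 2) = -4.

Multiply both sides by (x - 2)(x + 2):
(x + 2) + 5(x - 2) = -4(x - 2)(x + 2).
Expand and collect terms: -4x² - 6x + 24 = 0.
By the quadratic formula, x = (6 ± √420) / -8, so x ≈ -3.3117 or x ≈ 1.8117.
Neither value makes a denominator zero (x ≠ 2, x ≠ -2), so both are valid.

x = -3.3117 or x = 1.8117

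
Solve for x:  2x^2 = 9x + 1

Rearrange to standard form: 2x^2 - 9x - 1 = 0.
Discriminant: (-9)^2 - 4*2*(-1) = 89.
Quadratic formula: x = (9 +/- sqrt(89)) / 4.
So x = 9/4 + sqrt(89)/4 ~= 4.6085 or x = 9/4 - sqrt(89)/4 ~= -0.1085.

x = -0.1085 or x = 4.6085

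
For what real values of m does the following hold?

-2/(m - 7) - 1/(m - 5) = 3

Multiply both sides by (m - 7)(m - 5):
-2(m - 5) - (m - 7) = 3(m - 7)(m - 5).
Expand and collect terms: 3m^2 - 33m + 88 = 0.
By the quadratic formula, m = (33 +/- sqrt(33)) / 6, so m ~= 6.4574 or m ~= 4.5426.
Neither value makes a denominator zero (m != 7, m != 5), so both are valid.

m = 4.5426 or m = 6.4574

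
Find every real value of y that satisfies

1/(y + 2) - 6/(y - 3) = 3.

Multiply both sides by (y + 2)(y - 3):
(y - 3) - 6(y + 2) = 3(y + 2)(y - 3).
Expand and collect terms: 3y^2 + 2y - 3 = 0.
By the quadratic formula, y = (-2 +/- sqrt(40)) / 6, so y ~= 0.7208 or y ~= -1.3874.
Neither value makes a denominator zero (y != -2, y != 3), so both are valid.

y = -1.3874 or y = 0.7208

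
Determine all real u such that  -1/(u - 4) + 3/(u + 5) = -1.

Multiply both sides by (u - 4)(u + 5):
-(u + 5) + 3(u - 4) = -(u - 4)(u + 5).
Expand and collect terms: -u² - 3u + 37 = 0.
By the quadratic formula, u = (3 ± √157) / -2, so u ≈ -7.765 or u ≈ 4.765.
Neither value makes a denominator zero (u ≠ 4, u ≠ -5), so both are valid.

u = -7.765 or u = 4.765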